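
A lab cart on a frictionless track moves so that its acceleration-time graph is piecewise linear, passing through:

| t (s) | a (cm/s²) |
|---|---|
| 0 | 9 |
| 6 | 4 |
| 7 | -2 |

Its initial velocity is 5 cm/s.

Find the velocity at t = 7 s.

45 cm/s

Δv equals the area under the a-t graph; then v = v₀ + Δv.
0–6 s: ½(9 + 4)(6) = 39 cm/s
6–7 s: ½(4 + -2)(1) = 1 cm/s
Δv = 40 cm/s, so v(7) = 5 + (40) = 45 cm/s.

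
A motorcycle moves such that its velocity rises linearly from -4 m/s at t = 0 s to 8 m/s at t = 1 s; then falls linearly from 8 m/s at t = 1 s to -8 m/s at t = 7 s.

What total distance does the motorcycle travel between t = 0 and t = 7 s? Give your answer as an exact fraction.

82/3 m

Distance (not displacement) is the total path length: add the absolute areas under v-t.
0–1 s: v = 0 at t = 1/3 s; triangle areas 2/3 + 8/3 = 10/3 m
1–7 s: v = 0 at t = 4 s; triangle areas 12 + 12 = 24 m
Total distance = 82/3 m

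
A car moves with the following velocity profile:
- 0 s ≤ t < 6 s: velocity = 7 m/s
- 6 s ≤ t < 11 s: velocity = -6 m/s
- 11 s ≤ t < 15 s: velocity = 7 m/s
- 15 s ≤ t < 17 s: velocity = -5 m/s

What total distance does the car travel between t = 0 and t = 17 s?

Total distance travelled is ∫|v| dt — sum the magnitudes of each area piece.
0–6 s: |7| × 6 = 42 m
6–11 s: |-6| × 5 = 30 m
11–15 s: |7| × 4 = 28 m
15–17 s: |-5| × 2 = 10 m
Total distance = 110 m

110 m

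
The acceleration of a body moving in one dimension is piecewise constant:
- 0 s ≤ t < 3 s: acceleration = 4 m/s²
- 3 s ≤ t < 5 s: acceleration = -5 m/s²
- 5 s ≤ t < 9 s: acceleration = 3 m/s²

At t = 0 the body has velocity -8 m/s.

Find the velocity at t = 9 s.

6 m/s

Δv equals the area under the a-t graph; then v = v₀ + Δv.
0–3 s: 4 × 3 = 12 m/s
3–5 s: -5 × 2 = -10 m/s
5–9 s: 3 × 4 = 12 m/s
Δv = 14 m/s, so v(9) = -8 + (14) = 6 m/s.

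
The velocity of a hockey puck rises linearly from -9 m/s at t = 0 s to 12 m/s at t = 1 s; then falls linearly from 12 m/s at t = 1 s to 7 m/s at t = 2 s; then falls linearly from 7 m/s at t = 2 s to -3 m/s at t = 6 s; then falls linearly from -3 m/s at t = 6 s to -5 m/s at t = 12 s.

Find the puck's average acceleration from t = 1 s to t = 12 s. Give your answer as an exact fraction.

Average acceleration = Δv/Δt = (-5 − 12)/(12 − 1) = -17/11 m/s².

-17/11 m/s²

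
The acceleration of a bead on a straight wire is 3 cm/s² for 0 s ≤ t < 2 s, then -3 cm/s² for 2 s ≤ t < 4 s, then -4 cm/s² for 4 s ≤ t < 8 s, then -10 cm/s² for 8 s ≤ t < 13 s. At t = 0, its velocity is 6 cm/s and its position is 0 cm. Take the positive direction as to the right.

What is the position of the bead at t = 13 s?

-147 cm

On each constant-a segment, Δv = aΔt and Δx = v₀Δt + ½aΔt²; chain segment to segment.
0–2 s: v starts 6 cm/s; Δx = 6·2 + ½·3·2² = 18 cm; v ends 12 cm/s.
2–4 s: v starts 12 cm/s; Δx = 12·2 + ½·-3·2² = 18 cm; v ends 6 cm/s.
4–8 s: v starts 6 cm/s; Δx = 6·4 + ½·-4·4² = -8 cm; v ends -10 cm/s.
8–13 s: v starts -10 cm/s; Δx = -10·5 + ½·-10·5² = -175 cm; v ends -60 cm/s.
x(13) = 0 + Σ Δx = -147 cm.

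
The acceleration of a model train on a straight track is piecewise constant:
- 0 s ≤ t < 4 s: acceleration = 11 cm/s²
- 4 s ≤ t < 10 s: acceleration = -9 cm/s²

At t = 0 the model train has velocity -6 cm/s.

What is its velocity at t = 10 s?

-16 cm/s

Δv equals the area under the a-t graph; then v = v₀ + Δv.
0–4 s: 11 × 4 = 44 cm/s
4–10 s: -9 × 6 = -54 cm/s
Δv = -10 cm/s, so v(10) = -6 + (-10) = -16 cm/s.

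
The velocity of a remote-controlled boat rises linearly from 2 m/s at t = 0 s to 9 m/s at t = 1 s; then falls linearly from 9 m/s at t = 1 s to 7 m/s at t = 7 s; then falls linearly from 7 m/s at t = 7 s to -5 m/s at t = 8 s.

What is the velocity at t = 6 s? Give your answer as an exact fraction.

22/3 m/s

On 1–7 s the graph is linear from 9 to 7 m/s: v(6) = 9 + (7 − 9)·(6 − 1)/(7 − 1) = 22/3 m/s.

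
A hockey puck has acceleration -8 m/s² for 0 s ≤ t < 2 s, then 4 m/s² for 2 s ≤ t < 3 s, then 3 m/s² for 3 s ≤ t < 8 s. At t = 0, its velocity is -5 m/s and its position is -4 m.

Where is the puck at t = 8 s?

On each constant-a segment, Δv = aΔt and Δx = v₀Δt + ½aΔt²; chain segment to segment.
0–2 s: v starts -5 m/s; Δx = -5·2 + ½·-8·2² = -26 m; v ends -21 m/s.
2–3 s: v starts -21 m/s; Δx = -21·1 + ½·4·1² = -19 m; v ends -17 m/s.
3–8 s: v starts -17 m/s; Δx = -17·5 + ½·3·5² = -47.5 m; v ends -2 m/s.
x(8) = -4 + Σ Δx = -96.5 m.

-96.5 m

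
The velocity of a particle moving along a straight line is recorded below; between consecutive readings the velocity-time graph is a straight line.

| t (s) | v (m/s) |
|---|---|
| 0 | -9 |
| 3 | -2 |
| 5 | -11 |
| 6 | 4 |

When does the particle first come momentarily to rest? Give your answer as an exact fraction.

v changes sign on 5–6 s (from -11 to 4); the graph is linear there, so v = 0 at t = 5 + (11)·(6 − 5)/(4 − -11) = 86/15 s.

t = 86/15 s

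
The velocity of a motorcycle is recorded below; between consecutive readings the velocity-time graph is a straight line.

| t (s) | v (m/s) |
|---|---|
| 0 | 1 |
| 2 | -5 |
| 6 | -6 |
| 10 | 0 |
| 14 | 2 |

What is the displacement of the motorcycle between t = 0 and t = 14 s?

-34 m

Net displacement equals the area under the velocity-time graph (areas below the axis count negative).
0–2 s: ½(1 + -5)(2) = -4 m
2–6 s: ½(-5 + -6)(4) = -22 m
6–10 s: ½(-6 + 0)(4) = -12 m
10–14 s: ½(0 + 2)(4) = 4 m
Net displacement = -34 m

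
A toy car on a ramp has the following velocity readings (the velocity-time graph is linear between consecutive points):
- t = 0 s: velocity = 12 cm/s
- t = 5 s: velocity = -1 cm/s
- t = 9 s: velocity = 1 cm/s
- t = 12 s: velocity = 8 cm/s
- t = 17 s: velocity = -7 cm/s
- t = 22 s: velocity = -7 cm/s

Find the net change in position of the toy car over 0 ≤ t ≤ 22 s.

8.5 cm

Displacement is the signed area under the v-t curve.
0–5 s: ½(12 + -1)(5) = 27.5 cm
5–9 s: ½(-1 + 1)(4) = 0 cm
9–12 s: ½(1 + 8)(3) = 13.5 cm
12–17 s: ½(8 + -7)(5) = 2.5 cm
17–22 s: -7 × 5 = -35 cm
Net displacement = 8.5 cm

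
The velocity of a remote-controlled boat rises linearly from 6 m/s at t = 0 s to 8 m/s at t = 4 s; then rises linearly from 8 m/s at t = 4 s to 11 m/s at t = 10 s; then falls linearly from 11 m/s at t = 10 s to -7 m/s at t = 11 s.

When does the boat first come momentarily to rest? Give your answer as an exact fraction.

t = 191/18 s

v changes sign on 10–11 s (from 11 to -7); the graph is linear there, so v = 0 at t = 10 + (-11)·(11 − 10)/(-7 − 11) = 191/18 s.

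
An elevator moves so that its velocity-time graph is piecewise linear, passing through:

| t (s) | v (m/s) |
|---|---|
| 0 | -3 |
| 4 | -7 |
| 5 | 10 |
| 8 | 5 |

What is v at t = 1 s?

On 0–4 s the graph is linear from -3 to -7 m/s: v(1) = -3 + (-7 − -3)·(1 − 0)/(4 − 0) = -4 m/s.

-4 m/s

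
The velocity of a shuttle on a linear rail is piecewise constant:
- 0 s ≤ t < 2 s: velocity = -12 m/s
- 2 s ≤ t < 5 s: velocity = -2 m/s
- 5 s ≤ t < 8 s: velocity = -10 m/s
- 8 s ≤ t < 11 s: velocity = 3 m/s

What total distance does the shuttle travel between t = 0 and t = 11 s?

69 m

Distance (not displacement) is the total path length: add the absolute areas under v-t.
0–2 s: |-12| × 2 = 24 m
2–5 s: |-2| × 3 = 6 m
5–8 s: |-10| × 3 = 30 m
8–11 s: |3| × 3 = 9 m
Total distance = 69 m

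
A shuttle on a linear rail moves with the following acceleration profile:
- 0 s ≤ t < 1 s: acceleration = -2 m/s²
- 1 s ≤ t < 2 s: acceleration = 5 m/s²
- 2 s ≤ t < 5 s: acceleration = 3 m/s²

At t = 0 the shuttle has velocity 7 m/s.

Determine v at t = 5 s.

Δv equals the area under the a-t graph; then v = v₀ + Δv.
0–1 s: -2 × 1 = -2 m/s
1–2 s: 5 × 1 = 5 m/s
2–5 s: 3 × 3 = 9 m/s
Δv = 12 m/s, so v(5) = 7 + (12) = 19 m/s.

19 m/s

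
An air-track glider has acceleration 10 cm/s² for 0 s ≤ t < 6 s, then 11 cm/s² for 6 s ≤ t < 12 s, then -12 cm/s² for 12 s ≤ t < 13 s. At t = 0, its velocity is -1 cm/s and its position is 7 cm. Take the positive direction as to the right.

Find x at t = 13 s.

852 cm

On each constant-a segment, Δv = aΔt and Δx = v₀Δt + ½aΔt²; chain segment to segment.
0–6 s: v starts -1 cm/s; Δx = -1·6 + ½·10·6² = 174 cm; v ends 59 cm/s.
6–12 s: v starts 59 cm/s; Δx = 59·6 + ½·11·6² = 552 cm; v ends 125 cm/s.
12–13 s: v starts 125 cm/s; Δx = 125·1 + ½·-12·1² = 119 cm; v ends 113 cm/s.
x(13) = 7 + Σ Δx = 852 cm.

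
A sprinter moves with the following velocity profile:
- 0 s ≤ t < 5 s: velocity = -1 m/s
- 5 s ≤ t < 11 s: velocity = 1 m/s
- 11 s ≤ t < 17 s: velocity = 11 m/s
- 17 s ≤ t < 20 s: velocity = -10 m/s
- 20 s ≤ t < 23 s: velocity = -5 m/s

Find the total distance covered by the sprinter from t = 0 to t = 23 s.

Distance (not displacement) is the total path length: add the absolute areas under v-t.
0–5 s: |-1| × 5 = 5 m
5–11 s: |1| × 6 = 6 m
11–17 s: |11| × 6 = 66 m
17–20 s: |-10| × 3 = 30 m
20–23 s: |-5| × 3 = 15 m
Total distance = 122 m

122 m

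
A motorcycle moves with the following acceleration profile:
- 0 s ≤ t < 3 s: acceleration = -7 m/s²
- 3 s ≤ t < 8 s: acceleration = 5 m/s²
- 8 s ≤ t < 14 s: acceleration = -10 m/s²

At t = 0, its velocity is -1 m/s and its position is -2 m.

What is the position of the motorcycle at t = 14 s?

On each constant-a segment, Δv = aΔt and Δx = v₀Δt + ½aΔt²; chain segment to segment.
0–3 s: v starts -1 m/s; Δx = -1·3 + ½·-7·3² = -34.5 m; v ends -22 m/s.
3–8 s: v starts -22 m/s; Δx = -22·5 + ½·5·5² = -47.5 m; v ends 3 m/s.
8–14 s: v starts 3 m/s; Δx = 3·6 + ½·-10·6² = -162 m; v ends -57 m/s.
x(14) = -2 + Σ Δx = -246 m.

-246 m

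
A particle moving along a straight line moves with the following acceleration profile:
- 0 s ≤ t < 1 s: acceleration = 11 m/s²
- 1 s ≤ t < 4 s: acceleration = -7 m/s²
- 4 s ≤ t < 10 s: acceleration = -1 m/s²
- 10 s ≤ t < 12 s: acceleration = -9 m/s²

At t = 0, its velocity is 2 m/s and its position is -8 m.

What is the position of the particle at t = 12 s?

-105 m

On each constant-a segment, Δv = aΔt and Δx = v₀Δt + ½aΔt²; chain segment to segment.
0–1 s: v starts 2 m/s; Δx = 2·1 + ½·11·1² = 7.5 m; v ends 13 m/s.
1–4 s: v starts 13 m/s; Δx = 13·3 + ½·-7·3² = 7.5 m; v ends -8 m/s.
4–10 s: v starts -8 m/s; Δx = -8·6 + ½·-1·6² = -66 m; v ends -14 m/s.
10–12 s: v starts -14 m/s; Δx = -14·2 + ½·-9·2² = -46 m; v ends -32 m/s.
x(12) = -8 + Σ Δx = -105 m.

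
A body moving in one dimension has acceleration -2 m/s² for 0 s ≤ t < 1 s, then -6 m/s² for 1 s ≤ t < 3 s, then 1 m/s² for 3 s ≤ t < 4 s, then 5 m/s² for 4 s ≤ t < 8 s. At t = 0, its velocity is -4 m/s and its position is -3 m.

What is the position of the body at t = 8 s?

On each constant-a segment, Δv = aΔt and Δx = v₀Δt + ½aΔt²; chain segment to segment.
0–1 s: v starts -4 m/s; Δx = -4·1 + ½·-2·1² = -5 m; v ends -6 m/s.
1–3 s: v starts -6 m/s; Δx = -6·2 + ½·-6·2² = -24 m; v ends -18 m/s.
3–4 s: v starts -18 m/s; Δx = -18·1 + ½·1·1² = -17.5 m; v ends -17 m/s.
4–8 s: v starts -17 m/s; Δx = -17·4 + ½·5·4² = -28 m; v ends 3 m/s.
x(8) = -3 + Σ Δx = -77.5 m.

-77.5 m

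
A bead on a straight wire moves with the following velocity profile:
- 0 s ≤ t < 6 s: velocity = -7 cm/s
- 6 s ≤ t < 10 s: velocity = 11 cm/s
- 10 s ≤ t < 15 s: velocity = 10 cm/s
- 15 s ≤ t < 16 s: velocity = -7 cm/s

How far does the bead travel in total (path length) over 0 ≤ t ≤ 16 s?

Distance (not displacement) is the total path length: add the absolute areas under v-t.
0–6 s: |-7| × 6 = 42 cm
6–10 s: |11| × 4 = 44 cm
10–15 s: |10| × 5 = 50 cm
15–16 s: |-7| × 1 = 7 cm
Total distance = 143 cm

143 cm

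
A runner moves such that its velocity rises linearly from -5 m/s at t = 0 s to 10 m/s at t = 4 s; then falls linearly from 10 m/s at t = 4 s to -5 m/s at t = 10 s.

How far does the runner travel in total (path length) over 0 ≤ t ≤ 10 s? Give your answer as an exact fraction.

Distance (not displacement) is the total path length: add the absolute areas under v-t.
0–4 s: v = 0 at t = 4/3 s; triangle areas 10/3 + 40/3 = 50/3 m
4–10 s: v = 0 at t = 8 s; triangle areas 20 + 5 = 25 m
Total distance = 125/3 m

125/3 m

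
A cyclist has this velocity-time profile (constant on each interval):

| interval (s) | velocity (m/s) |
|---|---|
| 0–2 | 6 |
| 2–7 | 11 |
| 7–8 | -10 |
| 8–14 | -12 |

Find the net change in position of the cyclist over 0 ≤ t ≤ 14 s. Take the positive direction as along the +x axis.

Displacement is the signed area under the v-t curve.
0–2 s: 6 × 2 = 12 m
2–7 s: 11 × 5 = 55 m
7–8 s: -10 × 1 = -10 m
8–14 s: -12 × 6 = -72 m
Net displacement = -15 m

-15 m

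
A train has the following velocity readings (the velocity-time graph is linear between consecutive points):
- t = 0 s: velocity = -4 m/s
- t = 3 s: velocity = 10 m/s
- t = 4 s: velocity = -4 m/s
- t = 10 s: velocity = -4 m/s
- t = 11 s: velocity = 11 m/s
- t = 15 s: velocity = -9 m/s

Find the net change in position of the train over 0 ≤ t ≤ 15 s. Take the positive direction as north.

Displacement is the signed area under the v-t curve.
0–3 s: ½(-4 + 10)(3) = 9 m
3–4 s: ½(10 + -4)(1) = 3 m
4–10 s: -4 × 6 = -24 m
10–11 s: ½(-4 + 11)(1) = 3.5 m
11–15 s: ½(11 + -9)(4) = 4 m
Net displacement = -4.5 m

-4.5 m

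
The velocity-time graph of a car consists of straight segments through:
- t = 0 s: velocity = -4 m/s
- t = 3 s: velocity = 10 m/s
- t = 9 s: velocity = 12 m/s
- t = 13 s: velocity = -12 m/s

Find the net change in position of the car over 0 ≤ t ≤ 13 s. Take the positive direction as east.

Net displacement equals the area under the velocity-time graph (areas below the axis count negative).
0–3 s: ½(-4 + 10)(3) = 9 m
3–9 s: ½(10 + 12)(6) = 66 m
9–13 s: ½(12 + -12)(4) = 0 m
Net displacement = 75 m

75 m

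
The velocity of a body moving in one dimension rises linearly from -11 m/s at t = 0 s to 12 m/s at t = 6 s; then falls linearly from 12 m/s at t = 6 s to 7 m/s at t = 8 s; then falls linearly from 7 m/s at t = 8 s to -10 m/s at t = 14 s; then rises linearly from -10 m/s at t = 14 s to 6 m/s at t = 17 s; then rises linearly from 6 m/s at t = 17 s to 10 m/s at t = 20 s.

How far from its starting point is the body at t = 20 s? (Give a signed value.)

Displacement is the signed area under the v-t curve.
0–6 s: ½(-11 + 12)(6) = 3 m
6–8 s: ½(12 + 7)(2) = 19 m
8–14 s: ½(7 + -10)(6) = -9 m
14–17 s: ½(-10 + 6)(3) = -6 m
17–20 s: ½(6 + 10)(3) = 24 m
Net displacement = 31 m

31 m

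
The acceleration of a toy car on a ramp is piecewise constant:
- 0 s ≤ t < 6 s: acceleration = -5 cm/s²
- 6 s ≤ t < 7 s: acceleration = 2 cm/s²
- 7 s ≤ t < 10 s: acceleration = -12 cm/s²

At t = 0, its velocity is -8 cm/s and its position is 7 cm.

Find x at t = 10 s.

-330 cm

On each constant-a segment, Δv = aΔt and Δx = v₀Δt + ½aΔt²; chain segment to segment.
0–6 s: v starts -8 cm/s; Δx = -8·6 + ½·-5·6² = -138 cm; v ends -38 cm/s.
6–7 s: v starts -38 cm/s; Δx = -38·1 + ½·2·1² = -37 cm; v ends -36 cm/s.
7–10 s: v starts -36 cm/s; Δx = -36·3 + ½·-12·3² = -162 cm; v ends -72 cm/s.
x(10) = 7 + Σ Δx = -330 cm.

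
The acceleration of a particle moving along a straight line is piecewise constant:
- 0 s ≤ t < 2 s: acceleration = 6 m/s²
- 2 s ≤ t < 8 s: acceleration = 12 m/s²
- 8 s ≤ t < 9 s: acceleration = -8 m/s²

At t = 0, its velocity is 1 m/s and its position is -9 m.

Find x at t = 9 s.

380 m

On each constant-a segment, Δv = aΔt and Δx = v₀Δt + ½aΔt²; chain segment to segment.
0–2 s: v starts 1 m/s; Δx = 1·2 + ½·6·2² = 14 m; v ends 13 m/s.
2–8 s: v starts 13 m/s; Δx = 13·6 + ½·12·6² = 294 m; v ends 85 m/s.
8–9 s: v starts 85 m/s; Δx = 85·1 + ½·-8·1² = 81 m; v ends 77 m/s.
x(9) = -9 + Σ Δx = 380 m.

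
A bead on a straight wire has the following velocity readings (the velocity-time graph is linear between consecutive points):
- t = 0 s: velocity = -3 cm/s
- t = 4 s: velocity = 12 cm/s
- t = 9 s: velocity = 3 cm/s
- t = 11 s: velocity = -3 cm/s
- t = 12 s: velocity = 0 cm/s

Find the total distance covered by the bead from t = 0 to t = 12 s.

62.4 cm

Total distance travelled is ∫|v| dt — sum the magnitudes of each area piece.
0–4 s: v = 0 at t = 0.8 s; triangle areas 1.2 + 19.2 = 20.4 cm
4–9 s: |½(12 + 3)(5)| = 37.5 cm
9–11 s: v = 0 at t = 10 s; triangle areas 1.5 + 1.5 = 3 cm
11–12 s: |½(-3 + 0)(1)| = 1.5 cm
Total distance = 62.4 cm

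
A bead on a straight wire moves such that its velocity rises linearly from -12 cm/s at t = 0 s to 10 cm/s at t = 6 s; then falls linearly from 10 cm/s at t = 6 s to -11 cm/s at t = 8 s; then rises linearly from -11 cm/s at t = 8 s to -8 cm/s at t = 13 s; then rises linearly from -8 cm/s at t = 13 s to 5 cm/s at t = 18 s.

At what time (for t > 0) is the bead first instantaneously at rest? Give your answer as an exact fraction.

t = 36/11 s

v changes sign on 0–6 s (from -12 to 10); the graph is linear there, so v = 0 at t = 0 + (12)·(6 − 0)/(10 − -12) = 36/11 s.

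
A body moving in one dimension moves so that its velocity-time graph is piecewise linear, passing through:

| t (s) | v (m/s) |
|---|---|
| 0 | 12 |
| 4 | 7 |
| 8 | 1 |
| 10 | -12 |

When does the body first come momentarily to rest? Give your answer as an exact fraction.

v changes sign on 8–10 s (from 1 to -12); the graph is linear there, so v = 0 at t = 8 + (-1)·(10 − 8)/(-12 − 1) = 106/13 s.

t = 106/13 s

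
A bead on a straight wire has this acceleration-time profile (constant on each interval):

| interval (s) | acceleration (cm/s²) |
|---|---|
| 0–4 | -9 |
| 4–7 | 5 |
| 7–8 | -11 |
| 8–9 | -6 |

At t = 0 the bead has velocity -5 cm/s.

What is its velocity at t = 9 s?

Δv equals the area under the a-t graph; then v = v₀ + Δv.
0–4 s: -9 × 4 = -36 cm/s
4–7 s: 5 × 3 = 15 cm/s
7–8 s: -11 × 1 = -11 cm/s
8–9 s: -6 × 1 = -6 cm/s
Δv = -38 cm/s, so v(9) = -5 + (-38) = -43 cm/s.

-43 cm/s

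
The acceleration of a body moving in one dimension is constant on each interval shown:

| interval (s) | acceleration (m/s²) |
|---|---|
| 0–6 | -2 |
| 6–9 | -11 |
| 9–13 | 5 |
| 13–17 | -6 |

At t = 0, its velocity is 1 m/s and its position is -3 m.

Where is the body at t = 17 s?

-395.5 m

On each constant-a segment, Δv = aΔt and Δx = v₀Δt + ½aΔt²; chain segment to segment.
0–6 s: v starts 1 m/s; Δx = 1·6 + ½·-2·6² = -30 m; v ends -11 m/s.
6–9 s: v starts -11 m/s; Δx = -11·3 + ½·-11·3² = -82.5 m; v ends -44 m/s.
9–13 s: v starts -44 m/s; Δx = -44·4 + ½·5·4² = -136 m; v ends -24 m/s.
13–17 s: v starts -24 m/s; Δx = -24·4 + ½·-6·4² = -144 m; v ends -48 m/s.
x(17) = -3 + Σ Δx = -395.5 m.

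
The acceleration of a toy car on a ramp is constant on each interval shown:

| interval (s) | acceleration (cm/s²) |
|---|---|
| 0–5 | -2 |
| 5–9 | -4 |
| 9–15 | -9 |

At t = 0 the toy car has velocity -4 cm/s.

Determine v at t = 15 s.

-84 cm/s

Δv equals the area under the a-t graph; then v = v₀ + Δv.
0–5 s: -2 × 5 = -10 cm/s
5–9 s: -4 × 4 = -16 cm/s
9–15 s: -9 × 6 = -54 cm/s
Δv = -80 cm/s, so v(15) = -4 + (-80) = -84 cm/s.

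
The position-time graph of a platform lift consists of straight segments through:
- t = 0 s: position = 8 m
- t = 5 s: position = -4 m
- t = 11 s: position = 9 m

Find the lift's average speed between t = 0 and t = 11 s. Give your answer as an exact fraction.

25/11 m/s

Average speed = (total path length)/(elapsed time); on a piecewise-linear x-t graph the path length is Σ|Δx|.
0–5 s: |Δx| = |-4 − 8| = 12 m
5–11 s: |Δx| = |9 − -4| = 13 m
Total path = 25 m; average speed = 25/11 = 25/11 m/s.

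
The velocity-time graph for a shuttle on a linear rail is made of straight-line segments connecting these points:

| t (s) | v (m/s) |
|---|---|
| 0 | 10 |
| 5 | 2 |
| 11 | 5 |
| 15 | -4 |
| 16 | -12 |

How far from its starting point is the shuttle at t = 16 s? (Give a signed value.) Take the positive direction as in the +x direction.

45 m

Net displacement equals the area under the velocity-time graph (areas below the axis count negative).
0–5 s: ½(10 + 2)(5) = 30 m
5–11 s: ½(2 + 5)(6) = 21 m
11–15 s: ½(5 + -4)(4) = 2 m
15–16 s: ½(-4 + -12)(1) = -8 m
Net displacement = 45 m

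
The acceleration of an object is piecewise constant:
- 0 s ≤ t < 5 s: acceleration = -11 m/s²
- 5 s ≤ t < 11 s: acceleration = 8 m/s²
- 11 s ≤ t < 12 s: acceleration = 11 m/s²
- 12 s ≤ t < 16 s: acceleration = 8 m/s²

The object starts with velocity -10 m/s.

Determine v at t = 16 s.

Δv equals the area under the a-t graph; then v = v₀ + Δv.
0–5 s: -11 × 5 = -55 m/s
5–11 s: 8 × 6 = 48 m/s
11–12 s: 11 × 1 = 11 m/s
12–16 s: 8 × 4 = 32 m/s
Δv = 36 m/s, so v(16) = -10 + (36) = 26 m/s.

26 m/s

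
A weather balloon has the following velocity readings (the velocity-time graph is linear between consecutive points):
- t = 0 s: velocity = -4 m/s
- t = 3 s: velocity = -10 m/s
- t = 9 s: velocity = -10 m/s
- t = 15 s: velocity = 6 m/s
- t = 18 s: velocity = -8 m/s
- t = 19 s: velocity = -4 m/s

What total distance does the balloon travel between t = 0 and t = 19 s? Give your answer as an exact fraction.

1725/14 m

Distance (not displacement) is the total path length: add the absolute areas under v-t.
0–3 s: |½(-4 + -10)(3)| = 21 m
3–9 s: |-10| × 6 = 60 m
9–15 s: v = 0 at t = 12.75 s; triangle areas 18.75 + 6.75 = 25.5 m
15–18 s: v = 0 at t = 114/7 s; triangle areas 27/7 + 48/7 = 75/7 m
18–19 s: |½(-8 + -4)(1)| = 6 m
Total distance = 1725/14 m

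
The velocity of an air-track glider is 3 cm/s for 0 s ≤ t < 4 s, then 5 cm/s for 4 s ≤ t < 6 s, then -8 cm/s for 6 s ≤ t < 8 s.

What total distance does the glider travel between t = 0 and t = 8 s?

Distance (not displacement) is the total path length: add the absolute areas under v-t.
0–4 s: |3| × 4 = 12 cm
4–6 s: |5| × 2 = 10 cm
6–8 s: |-8| × 2 = 16 cm
Total distance = 38 cm

38 cm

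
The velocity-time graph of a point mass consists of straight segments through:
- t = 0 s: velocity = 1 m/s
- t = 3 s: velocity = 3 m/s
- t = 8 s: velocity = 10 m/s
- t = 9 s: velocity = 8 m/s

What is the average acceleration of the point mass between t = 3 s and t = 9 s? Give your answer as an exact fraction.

Average acceleration = Δv/Δt = (8 − 3)/(9 − 3) = 5/6 m/s².

5/6 m/s²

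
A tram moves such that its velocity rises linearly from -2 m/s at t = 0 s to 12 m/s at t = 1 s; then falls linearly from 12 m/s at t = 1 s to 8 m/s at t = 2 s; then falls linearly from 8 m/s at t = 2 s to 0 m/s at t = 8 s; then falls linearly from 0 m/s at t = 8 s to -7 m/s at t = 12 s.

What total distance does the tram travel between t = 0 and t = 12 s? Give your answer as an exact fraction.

373/7 m

Total distance travelled is ∫|v| dt — sum the magnitudes of each area piece.
0–1 s: v = 0 at t = 1/7 s; triangle areas 1/7 + 36/7 = 37/7 m
1–2 s: |½(12 + 8)(1)| = 10 m
2–8 s: |½(8 + 0)(6)| = 24 m
8–12 s: |½(0 + -7)(4)| = 14 m
Total distance = 373/7 m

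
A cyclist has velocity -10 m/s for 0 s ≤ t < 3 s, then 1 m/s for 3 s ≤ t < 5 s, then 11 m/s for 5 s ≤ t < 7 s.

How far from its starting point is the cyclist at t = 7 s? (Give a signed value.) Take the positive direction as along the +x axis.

-6 m

Displacement is the signed area under the v-t curve.
0–3 s: -10 × 3 = -30 m
3–5 s: 1 × 2 = 2 m
5–7 s: 11 × 2 = 22 m
Net displacement = -6 m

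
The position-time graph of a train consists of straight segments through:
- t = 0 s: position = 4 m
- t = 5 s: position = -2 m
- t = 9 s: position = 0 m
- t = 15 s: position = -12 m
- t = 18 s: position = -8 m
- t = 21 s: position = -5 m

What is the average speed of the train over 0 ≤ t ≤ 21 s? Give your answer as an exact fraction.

Average speed = (total path length)/(elapsed time); on a piecewise-linear x-t graph the path length is Σ|Δx|.
0–5 s: |Δx| = |-2 − 4| = 6 m
5–9 s: |Δx| = |0 − -2| = 2 m
9–15 s: |Δx| = |-12 − 0| = 12 m
15–18 s: |Δx| = |-8 − -12| = 4 m
18–21 s: |Δx| = |-5 − -8| = 3 m
Total path = 27 m; average speed = 27/21 = 9/7 m/s.

9/7 m/s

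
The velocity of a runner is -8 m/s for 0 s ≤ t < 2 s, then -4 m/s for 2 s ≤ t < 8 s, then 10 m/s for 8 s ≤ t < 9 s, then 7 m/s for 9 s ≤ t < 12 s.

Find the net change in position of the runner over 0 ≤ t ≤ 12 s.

Net displacement equals the area under the velocity-time graph (areas below the axis count negative).
0–2 s: -8 × 2 = -16 m
2–8 s: -4 × 6 = -24 m
8–9 s: 10 × 1 = 10 m
9–12 s: 7 × 3 = 21 m
Net displacement = -9 m

-9 m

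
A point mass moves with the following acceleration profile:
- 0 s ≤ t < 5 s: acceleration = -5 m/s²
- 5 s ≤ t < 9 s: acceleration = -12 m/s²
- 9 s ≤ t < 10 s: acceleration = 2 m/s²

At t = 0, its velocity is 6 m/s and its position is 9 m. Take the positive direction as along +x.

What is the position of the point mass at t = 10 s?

On each constant-a segment, Δv = aΔt and Δx = v₀Δt + ½aΔt²; chain segment to segment.
0–5 s: v starts 6 m/s; Δx = 6·5 + ½·-5·5² = -32.5 m; v ends -19 m/s.
5–9 s: v starts -19 m/s; Δx = -19·4 + ½·-12·4² = -172 m; v ends -67 m/s.
9–10 s: v starts -67 m/s; Δx = -67·1 + ½·2·1² = -66 m; v ends -65 m/s.
x(10) = 9 + Σ Δx = -261.5 m.

-261.5 m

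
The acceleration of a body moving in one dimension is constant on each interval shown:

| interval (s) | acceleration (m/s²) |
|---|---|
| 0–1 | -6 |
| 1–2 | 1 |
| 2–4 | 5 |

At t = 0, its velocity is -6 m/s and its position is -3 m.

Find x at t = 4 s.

On each constant-a segment, Δv = aΔt and Δx = v₀Δt + ½aΔt²; chain segment to segment.
0–1 s: v starts -6 m/s; Δx = -6·1 + ½·-6·1² = -9 m; v ends -12 m/s.
1–2 s: v starts -12 m/s; Δx = -12·1 + ½·1·1² = -11.5 m; v ends -11 m/s.
2–4 s: v starts -11 m/s; Δx = -11·2 + ½·5·2² = -12 m; v ends -1 m/s.
x(4) = -3 + Σ Δx = -35.5 m.

-35.5 m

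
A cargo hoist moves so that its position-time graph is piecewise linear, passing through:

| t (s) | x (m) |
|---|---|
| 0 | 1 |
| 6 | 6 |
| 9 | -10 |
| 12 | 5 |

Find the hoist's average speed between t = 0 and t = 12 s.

3 m/s

Average speed = (total path length)/(elapsed time); on a piecewise-linear x-t graph the path length is Σ|Δx|.
0–6 s: |Δx| = |6 − 1| = 5 m
6–9 s: |Δx| = |-10 − 6| = 16 m
9–12 s: |Δx| = |5 − -10| = 15 m
Total path = 36 m; average speed = 36/12 = 3 m/s.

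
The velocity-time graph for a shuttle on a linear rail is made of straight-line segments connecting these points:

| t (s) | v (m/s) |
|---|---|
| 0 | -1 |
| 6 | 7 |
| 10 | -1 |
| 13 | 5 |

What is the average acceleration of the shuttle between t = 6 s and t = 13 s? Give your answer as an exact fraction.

-2/7 m/s²

Average acceleration = Δv/Δt = (5 − 7)/(13 − 6) = -2/7 m/s².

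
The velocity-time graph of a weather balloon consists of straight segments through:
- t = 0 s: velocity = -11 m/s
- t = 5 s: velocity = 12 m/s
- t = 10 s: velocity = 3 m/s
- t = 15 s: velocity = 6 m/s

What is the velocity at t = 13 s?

On 10–15 s the graph is linear from 3 to 6 m/s: v(13) = 3 + (6 − 3)·(13 − 10)/(15 − 10) = 4.8 m/s.

4.8 m/s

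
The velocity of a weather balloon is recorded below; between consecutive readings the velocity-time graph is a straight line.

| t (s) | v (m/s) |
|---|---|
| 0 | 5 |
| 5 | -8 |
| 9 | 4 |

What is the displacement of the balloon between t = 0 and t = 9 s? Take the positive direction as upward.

Displacement is the signed area under the v-t curve.
0–5 s: ½(5 + -8)(5) = -7.5 m
5–9 s: ½(-8 + 4)(4) = -8 m
Net displacement = -15.5 m

-15.5 m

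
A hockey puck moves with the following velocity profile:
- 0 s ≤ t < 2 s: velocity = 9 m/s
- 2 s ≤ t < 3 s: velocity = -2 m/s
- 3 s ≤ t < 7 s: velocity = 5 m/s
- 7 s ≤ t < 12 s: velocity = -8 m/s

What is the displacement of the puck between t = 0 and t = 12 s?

-4 m

Net displacement equals the area under the velocity-time graph (areas below the axis count negative).
0–2 s: 9 × 2 = 18 m
2–3 s: -2 × 1 = -2 m
3–7 s: 5 × 4 = 20 m
7–12 s: -8 × 5 = -40 m
Net displacement = -4 m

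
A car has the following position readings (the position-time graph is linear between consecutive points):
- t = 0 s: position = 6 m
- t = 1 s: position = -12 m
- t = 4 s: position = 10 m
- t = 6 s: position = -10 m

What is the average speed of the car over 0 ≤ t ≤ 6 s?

10 m/s

Average speed = (total path length)/(elapsed time); on a piecewise-linear x-t graph the path length is Σ|Δx|.
0–1 s: |Δx| = |-12 − 6| = 18 m
1–4 s: |Δx| = |10 − -12| = 22 m
4–6 s: |Δx| = |-10 − 10| = 20 m
Total path = 60 m; average speed = 60/6 = 10 m/s.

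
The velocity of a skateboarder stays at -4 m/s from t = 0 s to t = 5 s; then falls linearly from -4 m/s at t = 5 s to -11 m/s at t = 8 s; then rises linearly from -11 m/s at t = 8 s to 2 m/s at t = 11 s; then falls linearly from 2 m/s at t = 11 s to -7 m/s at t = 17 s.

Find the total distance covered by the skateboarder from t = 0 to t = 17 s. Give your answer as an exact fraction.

2909/39 m

Distance (not displacement) is the total path length: add the absolute areas under v-t.
0–5 s: |-4| × 5 = 20 m
5–8 s: |½(-4 + -11)(3)| = 22.5 m
8–11 s: v = 0 at t = 137/13 s; triangle areas 363/26 + 6/13 = 375/26 m
11–17 s: v = 0 at t = 37/3 s; triangle areas 4/3 + 49/3 = 53/3 m
Total distance = 2909/39 m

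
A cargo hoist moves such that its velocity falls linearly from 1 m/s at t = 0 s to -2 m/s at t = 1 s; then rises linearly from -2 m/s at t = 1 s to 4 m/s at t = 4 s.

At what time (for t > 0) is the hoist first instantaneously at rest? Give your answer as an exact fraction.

v changes sign on 0–1 s (from 1 to -2); the graph is linear there, so v = 0 at t = 0 + (-1)·(1 − 0)/(-2 − 1) = 1/3 s.

t = 1/3 s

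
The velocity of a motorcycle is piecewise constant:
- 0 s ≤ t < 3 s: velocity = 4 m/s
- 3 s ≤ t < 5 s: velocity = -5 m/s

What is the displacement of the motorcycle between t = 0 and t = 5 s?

Net displacement equals the area under the velocity-time graph (areas below the axis count negative).
0–3 s: 4 × 3 = 12 m
3–5 s: -5 × 2 = -10 m
Net displacement = 2 m

2 m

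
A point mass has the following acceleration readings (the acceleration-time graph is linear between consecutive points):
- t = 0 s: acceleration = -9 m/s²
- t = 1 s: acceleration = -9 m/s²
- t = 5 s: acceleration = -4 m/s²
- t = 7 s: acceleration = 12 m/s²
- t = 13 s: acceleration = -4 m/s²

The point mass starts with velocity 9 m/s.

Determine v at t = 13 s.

6 m/s

Δv equals the area under the a-t graph; then v = v₀ + Δv.
0–1 s: -9 × 1 = -9 m/s
1–5 s: ½(-9 + -4)(4) = -26 m/s
5–7 s: ½(-4 + 12)(2) = 8 m/s
7–13 s: ½(12 + -4)(6) = 24 m/s
Δv = -3 m/s, so v(13) = 9 + (-3) = 6 m/s.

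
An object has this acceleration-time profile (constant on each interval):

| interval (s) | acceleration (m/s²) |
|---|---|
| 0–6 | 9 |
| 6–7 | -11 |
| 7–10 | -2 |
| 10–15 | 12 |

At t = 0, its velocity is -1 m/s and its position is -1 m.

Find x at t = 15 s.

649.5 m

On each constant-a segment, Δv = aΔt and Δx = v₀Δt + ½aΔt²; chain segment to segment.
0–6 s: v starts -1 m/s; Δx = -1·6 + ½·9·6² = 156 m; v ends 53 m/s.
6–7 s: v starts 53 m/s; Δx = 53·1 + ½·-11·1² = 47.5 m; v ends 42 m/s.
7–10 s: v starts 42 m/s; Δx = 42·3 + ½·-2·3² = 117 m; v ends 36 m/s.
10–15 s: v starts 36 m/s; Δx = 36·5 + ½·12·5² = 330 m; v ends 96 m/s.
x(15) = -1 + Σ Δx = 649.5 m.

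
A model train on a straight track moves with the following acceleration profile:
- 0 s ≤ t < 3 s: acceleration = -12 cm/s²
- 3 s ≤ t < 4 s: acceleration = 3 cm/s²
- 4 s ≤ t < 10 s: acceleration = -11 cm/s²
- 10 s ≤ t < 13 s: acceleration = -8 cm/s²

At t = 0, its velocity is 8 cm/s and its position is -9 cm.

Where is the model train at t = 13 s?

On each constant-a segment, Δv = aΔt and Δx = v₀Δt + ½aΔt²; chain segment to segment.
0–3 s: v starts 8 cm/s; Δx = 8·3 + ½·-12·3² = -30 cm; v ends -28 cm/s.
3–4 s: v starts -28 cm/s; Δx = -28·1 + ½·3·1² = -26.5 cm; v ends -25 cm/s.
4–10 s: v starts -25 cm/s; Δx = -25·6 + ½·-11·6² = -348 cm; v ends -91 cm/s.
10–13 s: v starts -91 cm/s; Δx = -91·3 + ½·-8·3² = -309 cm; v ends -115 cm/s.
x(13) = -9 + Σ Δx = -722.5 cm.

-722.5 cm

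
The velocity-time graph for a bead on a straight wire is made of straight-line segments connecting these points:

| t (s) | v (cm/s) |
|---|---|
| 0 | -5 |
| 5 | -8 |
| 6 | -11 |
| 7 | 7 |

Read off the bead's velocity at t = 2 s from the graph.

On 0–5 s the graph is linear from -5 to -8 cm/s: v(2) = -5 + (-8 − -5)·(2 − 0)/(5 − 0) = -6.2 cm/s.

-6.2 cm/s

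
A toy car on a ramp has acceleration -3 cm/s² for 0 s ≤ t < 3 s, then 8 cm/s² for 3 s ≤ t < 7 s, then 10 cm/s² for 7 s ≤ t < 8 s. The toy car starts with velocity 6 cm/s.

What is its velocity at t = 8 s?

Δv equals the area under the a-t graph; then v = v₀ + Δv.
0–3 s: -3 × 3 = -9 cm/s
3–7 s: 8 × 4 = 32 cm/s
7–8 s: 10 × 1 = 10 cm/s
Δv = 33 cm/s, so v(8) = 6 + (33) = 39 cm/s.

39 cm/s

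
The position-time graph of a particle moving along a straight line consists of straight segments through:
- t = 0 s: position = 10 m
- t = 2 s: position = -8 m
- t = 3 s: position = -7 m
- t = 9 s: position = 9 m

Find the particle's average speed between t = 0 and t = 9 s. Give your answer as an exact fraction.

Average speed = (total path length)/(elapsed time); on a piecewise-linear x-t graph the path length is Σ|Δx|.
0–2 s: |Δx| = |-8 − 10| = 18 m
2–3 s: |Δx| = |-7 − -8| = 1 m
3–9 s: |Δx| = |9 − -7| = 16 m
Total path = 35 m; average speed = 35/9 = 35/9 m/s.

35/9 m/s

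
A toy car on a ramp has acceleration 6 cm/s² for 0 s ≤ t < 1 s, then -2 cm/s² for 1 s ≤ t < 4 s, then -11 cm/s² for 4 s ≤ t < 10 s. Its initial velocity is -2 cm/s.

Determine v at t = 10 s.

Δv equals the area under the a-t graph; then v = v₀ + Δv.
0–1 s: 6 × 1 = 6 cm/s
1–4 s: -2 × 3 = -6 cm/s
4–10 s: -11 × 6 = -66 cm/s
Δv = -66 cm/s, so v(10) = -2 + (-66) = -68 cm/s.

-68 cm/s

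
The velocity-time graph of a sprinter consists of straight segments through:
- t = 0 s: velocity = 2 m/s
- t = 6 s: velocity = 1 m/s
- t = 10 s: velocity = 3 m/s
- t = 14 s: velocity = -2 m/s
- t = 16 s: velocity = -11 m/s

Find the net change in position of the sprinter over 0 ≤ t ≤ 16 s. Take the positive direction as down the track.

6 m

Net displacement equals the area under the velocity-time graph (areas below the axis count negative).
0–6 s: ½(2 + 1)(6) = 9 m
6–10 s: ½(1 + 3)(4) = 8 m
10–14 s: ½(3 + -2)(4) = 2 m
14–16 s: ½(-2 + -11)(2) = -13 m
Net displacement = 6 m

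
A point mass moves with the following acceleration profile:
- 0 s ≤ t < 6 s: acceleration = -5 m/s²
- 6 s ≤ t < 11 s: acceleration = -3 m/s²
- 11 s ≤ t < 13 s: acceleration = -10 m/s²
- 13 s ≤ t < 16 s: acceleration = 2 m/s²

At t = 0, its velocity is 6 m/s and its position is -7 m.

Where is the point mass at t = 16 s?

-484.5 m

On each constant-a segment, Δv = aΔt and Δx = v₀Δt + ½aΔt²; chain segment to segment.
0–6 s: v starts 6 m/s; Δx = 6·6 + ½·-5·6² = -54 m; v ends -24 m/s.
6–11 s: v starts -24 m/s; Δx = -24·5 + ½·-3·5² = -157.5 m; v ends -39 m/s.
11–13 s: v starts -39 m/s; Δx = -39·2 + ½·-10·2² = -98 m; v ends -59 m/s.
13–16 s: v starts -59 m/s; Δx = -59·3 + ½·2·3² = -168 m; v ends -53 m/s.
x(16) = -7 + Σ Δx = -484.5 m.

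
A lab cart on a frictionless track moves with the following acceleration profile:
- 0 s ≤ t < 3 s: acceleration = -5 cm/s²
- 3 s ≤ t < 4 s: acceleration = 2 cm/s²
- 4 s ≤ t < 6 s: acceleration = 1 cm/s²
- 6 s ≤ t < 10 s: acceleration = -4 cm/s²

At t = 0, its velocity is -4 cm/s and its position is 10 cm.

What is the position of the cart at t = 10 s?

On each constant-a segment, Δv = aΔt and Δx = v₀Δt + ½aΔt²; chain segment to segment.
0–3 s: v starts -4 cm/s; Δx = -4·3 + ½·-5·3² = -34.5 cm; v ends -19 cm/s.
3–4 s: v starts -19 cm/s; Δx = -19·1 + ½·2·1² = -18 cm; v ends -17 cm/s.
4–6 s: v starts -17 cm/s; Δx = -17·2 + ½·1·2² = -32 cm; v ends -15 cm/s.
6–10 s: v starts -15 cm/s; Δx = -15·4 + ½·-4·4² = -92 cm; v ends -31 cm/s.
x(10) = 10 + Σ Δx = -166.5 cm.

-166.5 cm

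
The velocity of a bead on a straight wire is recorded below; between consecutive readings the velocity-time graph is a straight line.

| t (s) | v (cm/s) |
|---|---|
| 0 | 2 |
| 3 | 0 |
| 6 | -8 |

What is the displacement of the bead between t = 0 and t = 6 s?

-9 cm

Displacement is the signed area under the v-t curve.
0–3 s: ½(2 + 0)(3) = 3 cm
3–6 s: ½(0 + -8)(3) = -12 cm
Net displacement = -9 cm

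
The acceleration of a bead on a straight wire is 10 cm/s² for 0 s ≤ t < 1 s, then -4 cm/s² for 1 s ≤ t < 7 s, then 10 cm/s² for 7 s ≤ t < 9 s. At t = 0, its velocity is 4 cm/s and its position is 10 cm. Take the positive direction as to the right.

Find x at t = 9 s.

31 cm

On each constant-a segment, Δv = aΔt and Δx = v₀Δt + ½aΔt²; chain segment to segment.
0–1 s: v starts 4 cm/s; Δx = 4·1 + ½·10·1² = 9 cm; v ends 14 cm/s.
1–7 s: v starts 14 cm/s; Δx = 14·6 + ½·-4·6² = 12 cm; v ends -10 cm/s.
7–9 s: v starts -10 cm/s; Δx = -10·2 + ½·10·2² = 0 cm; v ends 10 cm/s.
x(9) = 10 + Σ Δx = 31 cm.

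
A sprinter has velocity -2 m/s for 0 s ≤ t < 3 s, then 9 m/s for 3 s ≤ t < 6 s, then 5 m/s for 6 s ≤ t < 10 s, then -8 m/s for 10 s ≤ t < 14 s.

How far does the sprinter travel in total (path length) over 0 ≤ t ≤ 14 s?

85 m

Total distance travelled is ∫|v| dt — sum the magnitudes of each area piece.
0–3 s: |-2| × 3 = 6 m
3–6 s: |9| × 3 = 27 m
6–10 s: |5| × 4 = 20 m
10–14 s: |-8| × 4 = 32 m
Total distance = 85 m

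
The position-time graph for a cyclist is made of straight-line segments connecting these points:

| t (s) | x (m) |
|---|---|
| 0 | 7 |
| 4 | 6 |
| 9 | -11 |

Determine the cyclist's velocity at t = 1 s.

Velocity is the slope of the x-t graph on 0–4 s: (6 − 7)/(4 − 0) = -0.25 m/s.

-0.25 m/s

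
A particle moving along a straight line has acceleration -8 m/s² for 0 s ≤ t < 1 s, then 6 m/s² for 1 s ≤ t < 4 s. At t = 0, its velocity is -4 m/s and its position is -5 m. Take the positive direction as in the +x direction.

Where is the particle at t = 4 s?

On each constant-a segment, Δv = aΔt and Δx = v₀Δt + ½aΔt²; chain segment to segment.
0–1 s: v starts -4 m/s; Δx = -4·1 + ½·-8·1² = -8 m; v ends -12 m/s.
1–4 s: v starts -12 m/s; Δx = -12·3 + ½·6·3² = -9 m; v ends 6 m/s.
x(4) = -5 + Σ Δx = -22 m.

-22 m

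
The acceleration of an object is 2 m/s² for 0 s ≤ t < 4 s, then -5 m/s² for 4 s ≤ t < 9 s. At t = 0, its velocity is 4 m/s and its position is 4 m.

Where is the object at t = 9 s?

On each constant-a segment, Δv = aΔt and Δx = v₀Δt + ½aΔt²; chain segment to segment.
0–4 s: v starts 4 m/s; Δx = 4·4 + ½·2·4² = 32 m; v ends 12 m/s.
4–9 s: v starts 12 m/s; Δx = 12·5 + ½·-5·5² = -2.5 m; v ends -13 m/s.
x(9) = 4 + Σ Δx = 33.5 m.

33.5 m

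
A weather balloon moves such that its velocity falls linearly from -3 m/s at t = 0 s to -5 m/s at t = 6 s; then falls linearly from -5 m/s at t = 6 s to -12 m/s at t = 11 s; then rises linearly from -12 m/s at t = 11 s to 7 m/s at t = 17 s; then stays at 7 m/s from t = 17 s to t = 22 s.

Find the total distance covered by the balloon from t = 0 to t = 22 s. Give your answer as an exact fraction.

Distance (not displacement) is the total path length: add the absolute areas under v-t.
0–6 s: |½(-3 + -5)(6)| = 24 m
6–11 s: |½(-5 + -12)(5)| = 42.5 m
11–17 s: v = 0 at t = 281/19 s; triangle areas 432/19 + 147/19 = 579/19 m
17–22 s: |7| × 5 = 35 m
Total distance = 5015/38 m

5015/38 m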